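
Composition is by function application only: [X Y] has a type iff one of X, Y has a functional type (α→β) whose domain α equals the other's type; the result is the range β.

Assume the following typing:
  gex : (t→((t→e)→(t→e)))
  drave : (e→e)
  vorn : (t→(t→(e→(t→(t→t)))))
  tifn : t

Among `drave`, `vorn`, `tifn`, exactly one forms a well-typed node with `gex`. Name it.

tifn

drave : (e→e) — does not combine with gex.
vorn : (t→(t→(e→(t→(t→t))))) — does not combine with gex.
tifn — combines: gex : (t→((t→e)→(t→e))) takes tifn : t as argument, giving ((t→e)→(t→e)).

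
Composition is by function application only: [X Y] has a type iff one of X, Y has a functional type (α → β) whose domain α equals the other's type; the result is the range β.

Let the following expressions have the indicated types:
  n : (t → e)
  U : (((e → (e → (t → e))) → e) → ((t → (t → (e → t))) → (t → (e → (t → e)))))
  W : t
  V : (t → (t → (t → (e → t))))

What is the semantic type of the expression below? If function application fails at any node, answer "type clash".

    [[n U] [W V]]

[n U]: (t → e) and (((e → (e → (t → e))) → e) → ((t → (t → (e → t))) → (t → (e → (t → e))))) cannot combine by function application — type clash.

type clash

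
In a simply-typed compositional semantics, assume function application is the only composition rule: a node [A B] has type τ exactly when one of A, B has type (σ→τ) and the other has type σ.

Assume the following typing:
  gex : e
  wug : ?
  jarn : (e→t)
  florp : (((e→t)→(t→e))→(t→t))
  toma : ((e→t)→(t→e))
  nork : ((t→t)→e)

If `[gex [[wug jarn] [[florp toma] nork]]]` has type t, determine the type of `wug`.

At [gex [[wug jarn] [[florp toma] nork]]] (required: t): gex is e, which is not a function with range t; hence [[wug jarn] [[florp toma] nork]] is the functor — type (e→t).
At [[wug jarn] [[florp toma] nork]] (required: (e→t)): [[florp toma] nork] is e, which is not a function with range (e→t); hence [wug jarn] is the functor — type (e→(e→t)).
At [wug jarn] (required: (e→(e→t))): jarn is (e→t), which is not a function with range (e→(e→t)); hence wug is the functor — type ((e→t)→(e→(e→t))).

((e→t)→(e→(e→t)))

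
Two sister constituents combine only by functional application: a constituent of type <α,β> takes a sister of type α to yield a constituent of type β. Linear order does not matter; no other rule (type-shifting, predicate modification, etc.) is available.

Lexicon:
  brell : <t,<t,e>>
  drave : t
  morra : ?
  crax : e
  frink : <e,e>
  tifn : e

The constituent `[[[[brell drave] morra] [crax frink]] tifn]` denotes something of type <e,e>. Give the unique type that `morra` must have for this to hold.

<<t,e>,<e,<e,<e,e>>>>

At [[[[brell drave] morra] [crax frink]] tifn] (required: <e,e>): tifn is e, which is not a function with range <e,e>; hence [[[brell drave] morra] [crax frink]] is the functor — type <e,<e,e>>.
At [[[brell drave] morra] [crax frink]] (required: <e,<e,e>>): [crax frink] is e, which is not a function with range <e,<e,e>>; hence [[brell drave] morra] is the functor — type <e,<e,<e,e>>>.
At [[brell drave] morra] (required: <e,<e,<e,e>>>): [brell drave] is <t,e>, which is not a function with range <e,<e,<e,e>>>; hence morra is the functor — type <<t,e>,<e,<e,<e,e>>>>.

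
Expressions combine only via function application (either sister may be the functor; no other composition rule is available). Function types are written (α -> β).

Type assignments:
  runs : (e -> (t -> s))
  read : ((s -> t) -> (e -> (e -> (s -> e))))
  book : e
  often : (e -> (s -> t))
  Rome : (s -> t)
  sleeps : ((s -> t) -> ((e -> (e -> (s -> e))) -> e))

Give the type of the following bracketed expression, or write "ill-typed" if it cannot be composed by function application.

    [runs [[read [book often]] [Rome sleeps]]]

(t -> s)

[book often]: functor often : (e -> (s -> t)), argument book : e; result (s -> t).
[read [book often]]: functor read : ((s -> t) -> (e -> (e -> (s -> e)))), argument [book often] : (s -> t); result (e -> (e -> (s -> e))).
[Rome sleeps]: functor sleeps : ((s -> t) -> ((e -> (e -> (s -> e))) -> e)), argument Rome : (s -> t); result ((e -> (e -> (s -> e))) -> e).
[[read [book often]] [Rome sleeps]]: functor [Rome sleeps] : ((e -> (e -> (s -> e))) -> e), argument [read [book often]] : (e -> (e -> (s -> e))); result e.
[runs [[read [book often]] [Rome sleeps]]]: functor runs : (e -> (t -> s)), argument [[read [book often]] [Rome sleeps]] : e; result (t -> s).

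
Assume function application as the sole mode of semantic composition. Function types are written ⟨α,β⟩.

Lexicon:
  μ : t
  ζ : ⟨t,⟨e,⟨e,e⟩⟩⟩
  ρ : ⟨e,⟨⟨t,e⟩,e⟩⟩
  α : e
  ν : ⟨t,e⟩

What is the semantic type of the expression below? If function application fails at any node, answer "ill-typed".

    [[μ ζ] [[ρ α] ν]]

⟨e,e⟩

[μ ζ]: ⟨t,⟨e,⟨e,e⟩⟩⟩ applied to t yields ⟨e,⟨e,e⟩⟩.
[ρ α]: ⟨e,⟨⟨t,e⟩,e⟩⟩ applied to e yields ⟨⟨t,e⟩,e⟩.
[[ρ α] ν]: ⟨⟨t,e⟩,e⟩ applied to ⟨t,e⟩ yields e.
[[μ ζ] [[ρ α] ν]]: ⟨e,⟨e,e⟩⟩ applied to e yields ⟨e,e⟩.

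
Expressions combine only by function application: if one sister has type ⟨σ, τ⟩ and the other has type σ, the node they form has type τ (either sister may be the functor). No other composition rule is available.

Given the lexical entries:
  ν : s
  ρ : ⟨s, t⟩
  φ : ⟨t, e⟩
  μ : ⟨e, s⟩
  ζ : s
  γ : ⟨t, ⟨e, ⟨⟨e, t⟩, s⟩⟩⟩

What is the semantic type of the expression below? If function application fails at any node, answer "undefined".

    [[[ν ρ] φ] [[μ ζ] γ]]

undefined

[ν ρ]: ρ is ⟨s, t⟩, ν is s; result t.
[[ν ρ] φ]: φ is ⟨t, e⟩, [ν ρ] is t; result e.
[μ ζ]: ⟨e, s⟩ with s — neither is a function whose domain matches the other; composition fails here.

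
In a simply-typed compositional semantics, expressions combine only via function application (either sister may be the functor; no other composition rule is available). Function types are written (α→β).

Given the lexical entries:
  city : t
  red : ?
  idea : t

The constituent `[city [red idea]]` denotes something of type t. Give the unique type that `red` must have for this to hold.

[city [red idea]] is required to be t. city : t cannot yield t as functor, so [red idea] : (t→t).
[red idea] is required to be (t→t). idea : t cannot yield (t→t) as functor, so red : (t→(t→t)).

(t→(t→t))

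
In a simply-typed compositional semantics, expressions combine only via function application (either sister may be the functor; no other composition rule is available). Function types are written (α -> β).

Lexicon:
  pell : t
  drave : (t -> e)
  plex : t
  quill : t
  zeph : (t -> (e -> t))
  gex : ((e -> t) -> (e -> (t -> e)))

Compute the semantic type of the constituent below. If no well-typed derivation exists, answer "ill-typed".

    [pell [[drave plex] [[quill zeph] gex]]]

e

At [drave plex], drave : (t -> e) takes plex : t, giving e.
At [quill zeph], zeph : (t -> (e -> t)) takes quill : t, giving (e -> t).
At [[quill zeph] gex], gex : ((e -> t) -> (e -> (t -> e))) takes [quill zeph] : (e -> t), giving (e -> (t -> e)).
At [[drave plex] [[quill zeph] gex]], [[quill zeph] gex] : (e -> (t -> e)) takes [drave plex] : e, giving (t -> e).
At [pell [[drave plex] [[quill zeph] gex]]], [[drave plex] [[quill zeph] gex]] : (t -> e) takes pell : t, giving e.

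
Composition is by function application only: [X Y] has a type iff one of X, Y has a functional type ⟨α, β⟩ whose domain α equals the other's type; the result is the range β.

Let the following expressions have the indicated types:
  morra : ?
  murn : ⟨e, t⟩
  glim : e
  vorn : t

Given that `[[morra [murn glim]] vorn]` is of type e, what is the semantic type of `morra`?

[[morra [murn glim]] vorn] must have type e. The sister vorn has type t; that is not a function onto e, so [morra [murn glim]] must be the functor, of type ⟨t, e⟩.
[morra [murn glim]] must have type ⟨t, e⟩. The sister [murn glim] has type t; that is not a function onto ⟨t, e⟩, so morra must be the functor, of type ⟨t, ⟨t, e⟩⟩.

⟨t, ⟨t, e⟩⟩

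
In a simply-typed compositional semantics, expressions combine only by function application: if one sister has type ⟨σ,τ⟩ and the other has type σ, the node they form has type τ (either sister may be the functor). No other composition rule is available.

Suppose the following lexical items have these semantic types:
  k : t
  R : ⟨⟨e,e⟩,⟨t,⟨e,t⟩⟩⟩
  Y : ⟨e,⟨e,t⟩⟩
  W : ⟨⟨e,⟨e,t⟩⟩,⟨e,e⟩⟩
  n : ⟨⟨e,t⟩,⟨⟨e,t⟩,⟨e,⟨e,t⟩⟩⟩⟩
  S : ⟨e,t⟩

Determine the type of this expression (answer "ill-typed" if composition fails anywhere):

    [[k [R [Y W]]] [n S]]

⟨e,⟨e,t⟩⟩

[Y W]: functor W : ⟨⟨e,⟨e,t⟩⟩,⟨e,e⟩⟩, argument Y : ⟨e,⟨e,t⟩⟩; result ⟨e,e⟩.
[R [Y W]]: functor R : ⟨⟨e,e⟩,⟨t,⟨e,t⟩⟩⟩, argument [Y W] : ⟨e,e⟩; result ⟨t,⟨e,t⟩⟩.
[k [R [Y W]]]: functor [R [Y W]] : ⟨t,⟨e,t⟩⟩, argument k : t; result ⟨e,t⟩.
[n S]: functor n : ⟨⟨e,t⟩,⟨⟨e,t⟩,⟨e,⟨e,t⟩⟩⟩⟩, argument S : ⟨e,t⟩; result ⟨⟨e,t⟩,⟨e,⟨e,t⟩⟩⟩.
[[k [R [Y W]]] [n S]]: functor [n S] : ⟨⟨e,t⟩,⟨e,⟨e,t⟩⟩⟩, argument [k [R [Y W]]] : ⟨e,t⟩; result ⟨e,⟨e,t⟩⟩.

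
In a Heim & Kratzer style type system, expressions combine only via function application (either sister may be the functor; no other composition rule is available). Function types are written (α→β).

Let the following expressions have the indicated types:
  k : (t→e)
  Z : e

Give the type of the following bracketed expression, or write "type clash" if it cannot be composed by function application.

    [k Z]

[k Z]: (t→e) and e cannot combine by function application — type clash.

type clash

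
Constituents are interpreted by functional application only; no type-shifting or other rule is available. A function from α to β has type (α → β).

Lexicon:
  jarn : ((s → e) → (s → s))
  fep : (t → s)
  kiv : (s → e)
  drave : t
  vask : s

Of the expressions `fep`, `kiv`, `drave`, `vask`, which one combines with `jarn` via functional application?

fep : (t → s) — no; jarn wants (s → e), and fep wants t.
kiv — combines: jarn : ((s → e) → (s → s)) takes kiv : (s → e) as argument, giving (s → s).
drave : t — no; jarn wants (s → e), and drave wants nothing (atomic).
vask : s — no; jarn wants (s → e), and vask wants nothing (atomic).

kiv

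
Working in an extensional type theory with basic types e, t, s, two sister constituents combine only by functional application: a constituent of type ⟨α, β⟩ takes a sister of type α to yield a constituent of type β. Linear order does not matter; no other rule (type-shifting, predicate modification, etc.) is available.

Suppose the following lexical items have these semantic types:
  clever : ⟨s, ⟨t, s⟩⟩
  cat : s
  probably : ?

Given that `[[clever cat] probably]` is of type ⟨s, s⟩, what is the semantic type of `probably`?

⟨⟨t, s⟩, ⟨s, s⟩⟩

[[clever cat] probably] is required to be ⟨s, s⟩. [clever cat] : ⟨t, s⟩ cannot yield ⟨s, s⟩ as functor, so probably : ⟨⟨t, s⟩, ⟨s, s⟩⟩.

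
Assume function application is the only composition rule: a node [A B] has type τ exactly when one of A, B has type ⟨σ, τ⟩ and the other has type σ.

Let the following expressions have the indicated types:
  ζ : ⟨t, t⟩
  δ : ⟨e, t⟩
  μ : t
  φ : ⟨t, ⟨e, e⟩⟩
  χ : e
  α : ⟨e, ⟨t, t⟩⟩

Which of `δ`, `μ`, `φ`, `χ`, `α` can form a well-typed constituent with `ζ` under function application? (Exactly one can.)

μ

δ : ⟨e, t⟩ — no; ζ wants t, and δ wants e.
μ — combines: ζ : ⟨t, t⟩ takes μ : t as argument, giving t.
φ : ⟨t, ⟨e, e⟩⟩ — no; ζ wants t, and φ wants t.
χ : e — no; ζ wants t, and χ wants nothing (atomic).
α : ⟨e, ⟨t, t⟩⟩ — no; ζ wants t, and α wants e.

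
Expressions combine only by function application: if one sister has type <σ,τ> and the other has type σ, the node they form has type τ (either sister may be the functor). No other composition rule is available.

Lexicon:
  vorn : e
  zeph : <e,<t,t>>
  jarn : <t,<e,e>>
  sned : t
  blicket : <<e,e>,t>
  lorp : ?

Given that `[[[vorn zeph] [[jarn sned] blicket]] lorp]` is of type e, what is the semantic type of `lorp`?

For [[[vorn zeph] [[jarn sned] blicket]] lorp] to have type e with [[vorn zeph] [[jarn sned] blicket]] of type t, lorp must be the function: lorp : <t,e>.

<t,e>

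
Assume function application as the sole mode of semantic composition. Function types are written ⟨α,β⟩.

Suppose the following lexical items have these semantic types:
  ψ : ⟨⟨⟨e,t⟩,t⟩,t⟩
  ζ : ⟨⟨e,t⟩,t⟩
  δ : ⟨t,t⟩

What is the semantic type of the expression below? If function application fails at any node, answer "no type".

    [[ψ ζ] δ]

[ψ ζ]: ψ is ⟨⟨⟨e,t⟩,t⟩,t⟩, ζ is ⟨⟨e,t⟩,t⟩; result t.
[[ψ ζ] δ]: δ is ⟨t,t⟩, [ψ ζ] is t; result t.

t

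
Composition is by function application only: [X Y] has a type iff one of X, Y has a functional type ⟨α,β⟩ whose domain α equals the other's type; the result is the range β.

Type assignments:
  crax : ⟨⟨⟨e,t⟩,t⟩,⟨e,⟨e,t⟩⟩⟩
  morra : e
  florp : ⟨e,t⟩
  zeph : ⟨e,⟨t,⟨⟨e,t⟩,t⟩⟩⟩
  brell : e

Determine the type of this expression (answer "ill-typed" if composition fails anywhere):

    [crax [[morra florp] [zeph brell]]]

⟨e,⟨e,t⟩⟩

[morra florp]: florp is ⟨e,t⟩, morra is e; result t.
[zeph brell]: zeph is ⟨e,⟨t,⟨⟨e,t⟩,t⟩⟩⟩, brell is e; result ⟨t,⟨⟨e,t⟩,t⟩⟩.
[[morra florp] [zeph brell]]: [zeph brell] is ⟨t,⟨⟨e,t⟩,t⟩⟩, [morra florp] is t; result ⟨⟨e,t⟩,t⟩.
[crax [[morra florp] [zeph brell]]]: crax is ⟨⟨⟨e,t⟩,t⟩,⟨e,⟨e,t⟩⟩⟩, [[morra florp] [zeph brell]] is ⟨⟨e,t⟩,t⟩; result ⟨e,⟨e,t⟩⟩.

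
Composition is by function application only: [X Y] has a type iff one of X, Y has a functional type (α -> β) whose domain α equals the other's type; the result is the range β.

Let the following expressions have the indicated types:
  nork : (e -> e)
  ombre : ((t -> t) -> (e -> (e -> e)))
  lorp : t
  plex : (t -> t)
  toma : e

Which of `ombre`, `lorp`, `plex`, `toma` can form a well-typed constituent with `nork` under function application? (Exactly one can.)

ombre : ((t -> t) -> (e -> (e -> e))) — no; nork wants e, and ombre wants (t -> t).
lorp : t — no; nork wants e, and lorp wants nothing (atomic).
plex : (t -> t) — no; nork wants e, and plex wants t.
toma — combines: nork : (e -> e) takes toma : e as argument, giving e.

toma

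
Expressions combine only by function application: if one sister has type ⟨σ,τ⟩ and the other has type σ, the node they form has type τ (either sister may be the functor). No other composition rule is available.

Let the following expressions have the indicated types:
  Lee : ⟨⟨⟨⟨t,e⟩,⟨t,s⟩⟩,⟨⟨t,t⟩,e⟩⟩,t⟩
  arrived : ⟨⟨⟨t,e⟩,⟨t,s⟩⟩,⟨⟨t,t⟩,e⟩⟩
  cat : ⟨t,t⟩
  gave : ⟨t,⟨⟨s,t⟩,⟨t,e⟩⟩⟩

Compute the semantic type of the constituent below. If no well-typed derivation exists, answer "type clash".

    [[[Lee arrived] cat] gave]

At [Lee arrived], Lee : ⟨⟨⟨⟨t,e⟩,⟨t,s⟩⟩,⟨⟨t,t⟩,e⟩⟩,t⟩ takes arrived : ⟨⟨⟨t,e⟩,⟨t,s⟩⟩,⟨⟨t,t⟩,e⟩⟩, giving t.
At [[Lee arrived] cat], cat : ⟨t,t⟩ takes [Lee arrived] : t, giving t.
At [[[Lee arrived] cat] gave], gave : ⟨t,⟨⟨s,t⟩,⟨t,e⟩⟩⟩ takes [[Lee arrived] cat] : t, giving ⟨⟨s,t⟩,⟨t,e⟩⟩.

⟨⟨s,t⟩,⟨t,e⟩⟩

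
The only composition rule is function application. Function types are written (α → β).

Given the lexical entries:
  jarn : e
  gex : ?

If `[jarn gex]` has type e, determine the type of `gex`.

[jarn gex] must have type e. The sister jarn has type e; that is not a function onto e, so gex must be the functor, of type (e → e).

(e → e)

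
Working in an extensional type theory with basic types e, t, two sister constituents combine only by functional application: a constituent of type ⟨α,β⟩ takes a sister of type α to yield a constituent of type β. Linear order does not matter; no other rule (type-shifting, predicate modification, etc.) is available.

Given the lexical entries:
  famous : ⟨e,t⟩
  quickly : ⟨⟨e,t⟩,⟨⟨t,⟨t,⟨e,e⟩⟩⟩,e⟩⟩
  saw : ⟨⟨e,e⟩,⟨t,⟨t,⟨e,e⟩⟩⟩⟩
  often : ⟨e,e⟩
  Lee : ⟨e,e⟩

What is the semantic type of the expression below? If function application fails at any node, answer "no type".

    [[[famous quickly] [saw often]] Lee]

[famous quickly]: quickly is ⟨⟨e,t⟩,⟨⟨t,⟨t,⟨e,e⟩⟩⟩,e⟩⟩, famous is ⟨e,t⟩; result ⟨⟨t,⟨t,⟨e,e⟩⟩⟩,e⟩.
[saw often]: saw is ⟨⟨e,e⟩,⟨t,⟨t,⟨e,e⟩⟩⟩⟩, often is ⟨e,e⟩; result ⟨t,⟨t,⟨e,e⟩⟩⟩.
[[famous quickly] [saw often]]: [famous quickly] is ⟨⟨t,⟨t,⟨e,e⟩⟩⟩,e⟩, [saw often] is ⟨t,⟨t,⟨e,e⟩⟩⟩; result e.
[[[famous quickly] [saw often]] Lee]: Lee is ⟨e,e⟩, [[famous quickly] [saw often]] is e; result e.

e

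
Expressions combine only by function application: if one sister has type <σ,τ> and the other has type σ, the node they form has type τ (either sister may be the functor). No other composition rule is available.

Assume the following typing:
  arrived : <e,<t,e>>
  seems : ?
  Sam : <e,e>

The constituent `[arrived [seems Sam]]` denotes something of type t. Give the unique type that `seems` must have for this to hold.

<<e,e>,<<e,<t,e>>,t>>

At [arrived [seems Sam]] (required: t): arrived is <e,<t,e>>, which is not a function with range t; hence [seems Sam] is the functor — type <<e,<t,e>>,t>.
At [seems Sam] (required: <<e,<t,e>>,t>): Sam is <e,e>, which is not a function with range <<e,<t,e>>,t>; hence seems is the functor — type <<e,e>,<<e,<t,e>>,t>>.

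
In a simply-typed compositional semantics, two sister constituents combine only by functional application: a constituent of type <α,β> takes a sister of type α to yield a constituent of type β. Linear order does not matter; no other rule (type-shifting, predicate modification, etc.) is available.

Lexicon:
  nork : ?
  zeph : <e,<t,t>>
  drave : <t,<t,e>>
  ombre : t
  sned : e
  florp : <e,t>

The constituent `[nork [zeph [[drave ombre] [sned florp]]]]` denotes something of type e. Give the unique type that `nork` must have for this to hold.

[nork [zeph [[drave ombre] [sned florp]]]] must have type e. The sister [zeph [[drave ombre] [sned florp]]] has type <t,t>; that is not a function onto e, so nork must be the functor, of type <<t,t>,e>.

<<t,t>,e>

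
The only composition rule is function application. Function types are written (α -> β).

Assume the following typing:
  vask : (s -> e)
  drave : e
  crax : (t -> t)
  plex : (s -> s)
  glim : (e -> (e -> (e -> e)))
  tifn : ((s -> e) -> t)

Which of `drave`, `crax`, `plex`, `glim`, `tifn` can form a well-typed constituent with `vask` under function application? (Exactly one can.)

drave : e — does not combine with vask.
crax : (t -> t) — does not combine with vask.
plex : (s -> s) — does not combine with vask.
glim : (e -> (e -> (e -> e))) — does not combine with vask.
tifn — combines: tifn : ((s -> e) -> t) takes vask : (s -> e) as argument, giving t.

tifn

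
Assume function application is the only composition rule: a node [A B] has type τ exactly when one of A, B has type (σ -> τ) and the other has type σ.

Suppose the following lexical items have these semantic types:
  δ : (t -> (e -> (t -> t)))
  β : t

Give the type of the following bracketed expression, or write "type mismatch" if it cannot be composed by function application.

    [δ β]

[δ β]: functor δ : (t -> (e -> (t -> t))), argument β : t; result (e -> (t -> t)).

(e -> (t -> t))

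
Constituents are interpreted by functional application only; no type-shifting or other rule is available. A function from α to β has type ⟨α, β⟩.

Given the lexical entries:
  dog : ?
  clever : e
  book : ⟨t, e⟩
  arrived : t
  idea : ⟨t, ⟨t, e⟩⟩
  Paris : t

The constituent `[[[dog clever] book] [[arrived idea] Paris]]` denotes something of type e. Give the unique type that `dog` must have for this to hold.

For [[[dog clever] book] [[arrived idea] Paris]] to have type e with [[arrived idea] Paris] of type e, [[dog clever] book] must be the function: [[dog clever] book] : ⟨e, e⟩.
For [[dog clever] book] to have type ⟨e, e⟩ with book of type ⟨t, e⟩, [dog clever] must be the function: [dog clever] : ⟨⟨t, e⟩, ⟨e, e⟩⟩.
For [dog clever] to have type ⟨⟨t, e⟩, ⟨e, e⟩⟩ with clever of type e, dog must be the function: dog : ⟨e, ⟨⟨t, e⟩, ⟨e, e⟩⟩⟩.

⟨e, ⟨⟨t, e⟩, ⟨e, e⟩⟩⟩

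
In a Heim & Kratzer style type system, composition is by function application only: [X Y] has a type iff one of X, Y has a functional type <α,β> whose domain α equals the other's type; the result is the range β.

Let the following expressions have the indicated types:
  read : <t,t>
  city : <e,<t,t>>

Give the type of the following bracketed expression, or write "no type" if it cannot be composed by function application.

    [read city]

no type

[read city]: <t,t> and <e,<t,t>> cannot combine by function application — type clash.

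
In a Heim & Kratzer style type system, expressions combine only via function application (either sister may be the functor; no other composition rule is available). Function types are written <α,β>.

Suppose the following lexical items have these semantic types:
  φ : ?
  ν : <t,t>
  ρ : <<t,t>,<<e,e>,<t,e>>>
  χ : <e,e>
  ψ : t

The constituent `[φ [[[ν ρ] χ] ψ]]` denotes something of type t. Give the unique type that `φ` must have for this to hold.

<e,t>

At [φ [[[ν ρ] χ] ψ]] (required: t): [[[ν ρ] χ] ψ] is e, which is not a function with range t; hence φ is the functor — type <e,t>.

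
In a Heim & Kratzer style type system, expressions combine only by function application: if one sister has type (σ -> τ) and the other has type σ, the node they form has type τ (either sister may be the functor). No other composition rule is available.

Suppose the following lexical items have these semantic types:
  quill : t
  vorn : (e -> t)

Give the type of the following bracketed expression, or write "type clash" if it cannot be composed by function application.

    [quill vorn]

At [quill vorn]: neither t nor (e -> t) can take the other as argument; the node is ill-typed.

type clash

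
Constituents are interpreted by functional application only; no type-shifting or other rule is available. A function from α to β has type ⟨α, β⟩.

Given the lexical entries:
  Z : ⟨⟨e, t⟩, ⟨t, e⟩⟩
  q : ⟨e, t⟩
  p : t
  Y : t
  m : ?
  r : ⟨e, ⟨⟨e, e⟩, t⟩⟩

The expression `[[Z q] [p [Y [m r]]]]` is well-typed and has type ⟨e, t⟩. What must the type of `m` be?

⟨⟨e, ⟨⟨e, e⟩, t⟩⟩, ⟨t, ⟨t, ⟨⟨t, e⟩, ⟨e, t⟩⟩⟩⟩⟩

At [[Z q] [p [Y [m r]]]] (required: ⟨e, t⟩): [Z q] is ⟨t, e⟩, which is not a function with range ⟨e, t⟩; hence [p [Y [m r]]] is the functor — type ⟨⟨t, e⟩, ⟨e, t⟩⟩.
At [p [Y [m r]]] (required: ⟨⟨t, e⟩, ⟨e, t⟩⟩): p is t, which is not a function with range ⟨⟨t, e⟩, ⟨e, t⟩⟩; hence [Y [m r]] is the functor — type ⟨t, ⟨⟨t, e⟩, ⟨e, t⟩⟩⟩.
At [Y [m r]] (required: ⟨t, ⟨⟨t, e⟩, ⟨e, t⟩⟩⟩): Y is t, which is not a function with range ⟨t, ⟨⟨t, e⟩, ⟨e, t⟩⟩⟩; hence [m r] is the functor — type ⟨t, ⟨t, ⟨⟨t, e⟩, ⟨e, t⟩⟩⟩⟩.
At [m r] (required: ⟨t, ⟨t, ⟨⟨t, e⟩, ⟨e, t⟩⟩⟩⟩): r is ⟨e, ⟨⟨e, e⟩, t⟩⟩, which is not a function with range ⟨t, ⟨t, ⟨⟨t, e⟩, ⟨e, t⟩⟩⟩⟩; hence m is the functor — type ⟨⟨e, ⟨⟨e, e⟩, t⟩⟩, ⟨t, ⟨t, ⟨⟨t, e⟩, ⟨e, t⟩⟩⟩⟩⟩.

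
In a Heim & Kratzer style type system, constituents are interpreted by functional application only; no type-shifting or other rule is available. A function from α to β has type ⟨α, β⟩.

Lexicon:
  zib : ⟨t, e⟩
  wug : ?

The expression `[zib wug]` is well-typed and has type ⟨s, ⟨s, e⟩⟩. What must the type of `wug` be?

[zib wug] is required to be ⟨s, ⟨s, e⟩⟩. zib : ⟨t, e⟩ cannot yield ⟨s, ⟨s, e⟩⟩ as functor, so wug : ⟨⟨t, e⟩, ⟨s, ⟨s, e⟩⟩⟩.

⟨⟨t, e⟩, ⟨s, ⟨s, e⟩⟩⟩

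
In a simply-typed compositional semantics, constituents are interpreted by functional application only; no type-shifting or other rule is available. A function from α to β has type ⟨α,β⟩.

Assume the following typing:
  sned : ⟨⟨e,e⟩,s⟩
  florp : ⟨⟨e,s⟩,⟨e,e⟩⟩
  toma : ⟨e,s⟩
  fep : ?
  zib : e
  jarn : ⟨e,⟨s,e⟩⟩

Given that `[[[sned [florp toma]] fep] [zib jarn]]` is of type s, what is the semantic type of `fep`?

For [[[sned [florp toma]] fep] [zib jarn]] to have type s with [zib jarn] of type ⟨s,e⟩, [[sned [florp toma]] fep] must be the function: [[sned [florp toma]] fep] : ⟨⟨s,e⟩,s⟩.
For [[sned [florp toma]] fep] to have type ⟨⟨s,e⟩,s⟩ with [sned [florp toma]] of type s, fep must be the function: fep : ⟨s,⟨⟨s,e⟩,s⟩⟩.

⟨s,⟨⟨s,e⟩,s⟩⟩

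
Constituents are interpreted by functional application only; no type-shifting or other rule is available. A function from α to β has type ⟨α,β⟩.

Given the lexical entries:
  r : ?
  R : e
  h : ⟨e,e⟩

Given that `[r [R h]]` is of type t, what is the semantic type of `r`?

[r [R h]] must have type t. The sister [R h] has type e; that is not a function onto t, so r must be the functor, of type ⟨e,t⟩.

⟨e,t⟩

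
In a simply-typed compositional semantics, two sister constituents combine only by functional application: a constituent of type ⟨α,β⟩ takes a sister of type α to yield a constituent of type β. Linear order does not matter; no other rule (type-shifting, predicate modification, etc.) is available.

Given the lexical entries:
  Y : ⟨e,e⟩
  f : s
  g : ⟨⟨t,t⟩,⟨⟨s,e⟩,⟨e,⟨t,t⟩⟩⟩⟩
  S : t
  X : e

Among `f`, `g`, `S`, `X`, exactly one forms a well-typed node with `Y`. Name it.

f : s — no; Y wants e, and f wants nothing (atomic).
g : ⟨⟨t,t⟩,⟨⟨s,e⟩,⟨e,⟨t,t⟩⟩⟩⟩ — no; Y wants e, and g wants ⟨t,t⟩.
S : t — no; Y wants e, and S wants nothing (atomic).
X — combines: Y : ⟨e,e⟩ takes X : e as argument, giving e.

X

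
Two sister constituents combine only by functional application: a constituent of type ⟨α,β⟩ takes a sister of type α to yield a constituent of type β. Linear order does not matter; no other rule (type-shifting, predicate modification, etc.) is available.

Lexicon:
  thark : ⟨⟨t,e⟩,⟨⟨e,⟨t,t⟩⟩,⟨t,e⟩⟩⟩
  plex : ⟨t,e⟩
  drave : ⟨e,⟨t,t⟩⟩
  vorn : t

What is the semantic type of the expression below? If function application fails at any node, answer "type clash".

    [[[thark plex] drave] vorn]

[thark plex]: thark is ⟨⟨t,e⟩,⟨⟨e,⟨t,t⟩⟩,⟨t,e⟩⟩⟩, plex is ⟨t,e⟩; result ⟨⟨e,⟨t,t⟩⟩,⟨t,e⟩⟩.
[[thark plex] drave]: [thark plex] is ⟨⟨e,⟨t,t⟩⟩,⟨t,e⟩⟩, drave is ⟨e,⟨t,t⟩⟩; result ⟨t,e⟩.
[[[thark plex] drave] vorn]: [[thark plex] drave] is ⟨t,e⟩, vorn is t; result e.

e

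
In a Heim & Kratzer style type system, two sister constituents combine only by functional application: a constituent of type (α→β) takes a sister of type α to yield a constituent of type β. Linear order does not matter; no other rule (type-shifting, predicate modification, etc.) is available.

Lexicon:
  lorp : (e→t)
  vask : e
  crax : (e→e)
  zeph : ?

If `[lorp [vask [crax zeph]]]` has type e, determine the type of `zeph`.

[lorp [vask [crax zeph]]] is required to be e. lorp : (e→t) cannot yield e as functor, so [vask [crax zeph]] : ((e→t)→e).
[vask [crax zeph]] is required to be ((e→t)→e). vask : e cannot yield ((e→t)→e) as functor, so [crax zeph] : (e→((e→t)→e)).
[crax zeph] is required to be (e→((e→t)→e)). crax : (e→e) cannot yield (e→((e→t)→e)) as functor, so zeph : ((e→e)→(e→((e→t)→e))).

((e→e)→(e→((e→t)→e)))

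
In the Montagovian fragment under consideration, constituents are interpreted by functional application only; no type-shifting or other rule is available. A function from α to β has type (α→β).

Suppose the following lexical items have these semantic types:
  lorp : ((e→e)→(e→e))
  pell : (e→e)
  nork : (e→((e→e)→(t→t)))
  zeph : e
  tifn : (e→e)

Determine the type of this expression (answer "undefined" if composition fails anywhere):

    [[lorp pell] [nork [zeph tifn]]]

At [lorp pell], lorp : ((e→e)→(e→e)) takes pell : (e→e), giving (e→e).
At [zeph tifn], tifn : (e→e) takes zeph : e, giving e.
At [nork [zeph tifn]], nork : (e→((e→e)→(t→t))) takes [zeph tifn] : e, giving ((e→e)→(t→t)).
At [[lorp pell] [nork [zeph tifn]]], [nork [zeph tifn]] : ((e→e)→(t→t)) takes [lorp pell] : (e→e), giving (t→t).

(t→t)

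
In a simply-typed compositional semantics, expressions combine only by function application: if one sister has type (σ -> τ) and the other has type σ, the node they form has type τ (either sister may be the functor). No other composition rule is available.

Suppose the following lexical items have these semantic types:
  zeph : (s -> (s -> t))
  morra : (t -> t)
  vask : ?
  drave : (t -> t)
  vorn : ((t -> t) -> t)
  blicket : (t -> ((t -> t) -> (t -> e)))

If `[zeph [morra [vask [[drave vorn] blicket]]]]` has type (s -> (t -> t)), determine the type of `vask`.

(((t -> t) -> (t -> e)) -> ((t -> t) -> ((s -> (s -> t)) -> (s -> (t -> t)))))

For [zeph [morra [vask [[drave vorn] blicket]]]] to have type (s -> (t -> t)) with zeph of type (s -> (s -> t)), [morra [vask [[drave vorn] blicket]]] must be the function: [morra [vask [[drave vorn] blicket]]] : ((s -> (s -> t)) -> (s -> (t -> t))).
For [morra [vask [[drave vorn] blicket]]] to have type ((s -> (s -> t)) -> (s -> (t -> t))) with morra of type (t -> t), [vask [[drave vorn] blicket]] must be the function: [vask [[drave vorn] blicket]] : ((t -> t) -> ((s -> (s -> t)) -> (s -> (t -> t)))).
For [vask [[drave vorn] blicket]] to have type ((t -> t) -> ((s -> (s -> t)) -> (s -> (t -> t)))) with [[drave vorn] blicket] of type ((t -> t) -> (t -> e)), vask must be the function: vask : (((t -> t) -> (t -> e)) -> ((t -> t) -> ((s -> (s -> t)) -> (s -> (t -> t))))).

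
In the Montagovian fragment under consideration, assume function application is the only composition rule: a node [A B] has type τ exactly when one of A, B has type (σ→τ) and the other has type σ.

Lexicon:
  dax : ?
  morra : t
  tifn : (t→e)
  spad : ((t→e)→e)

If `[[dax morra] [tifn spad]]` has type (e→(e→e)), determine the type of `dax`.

(t→(e→(e→(e→e))))

[[dax morra] [tifn spad]] is required to be (e→(e→e)). [tifn spad] : e cannot yield (e→(e→e)) as functor, so [dax morra] : (e→(e→(e→e))).
[dax morra] is required to be (e→(e→(e→e))). morra : t cannot yield (e→(e→(e→e))) as functor, so dax : (t→(e→(e→(e→e)))).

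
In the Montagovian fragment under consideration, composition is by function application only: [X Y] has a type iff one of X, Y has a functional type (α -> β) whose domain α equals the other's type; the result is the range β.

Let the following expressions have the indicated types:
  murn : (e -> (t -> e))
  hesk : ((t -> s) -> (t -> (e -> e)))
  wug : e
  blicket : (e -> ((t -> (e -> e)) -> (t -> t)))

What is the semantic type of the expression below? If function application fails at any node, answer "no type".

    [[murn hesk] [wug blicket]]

no type

[murn hesk]: (e -> (t -> e)) and ((t -> s) -> (t -> (e -> e))) cannot combine by function application — type clash.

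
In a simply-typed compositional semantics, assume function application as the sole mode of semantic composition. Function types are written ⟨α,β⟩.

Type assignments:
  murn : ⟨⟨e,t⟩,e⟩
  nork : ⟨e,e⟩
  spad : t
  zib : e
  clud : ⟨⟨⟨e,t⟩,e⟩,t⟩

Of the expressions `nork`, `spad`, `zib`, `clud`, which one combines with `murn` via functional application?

clud

nork : ⟨e,e⟩ — murn needs ⟨e,t⟩; nork needs e; neither fits.
spad : t — murn needs ⟨e,t⟩; spad needs nothing (atomic); neither fits.
zib : e — murn needs ⟨e,t⟩; zib needs nothing (atomic); neither fits.
clud — combines: clud : ⟨⟨⟨e,t⟩,e⟩,t⟩ takes murn : ⟨⟨e,t⟩,e⟩ as argument, giving t.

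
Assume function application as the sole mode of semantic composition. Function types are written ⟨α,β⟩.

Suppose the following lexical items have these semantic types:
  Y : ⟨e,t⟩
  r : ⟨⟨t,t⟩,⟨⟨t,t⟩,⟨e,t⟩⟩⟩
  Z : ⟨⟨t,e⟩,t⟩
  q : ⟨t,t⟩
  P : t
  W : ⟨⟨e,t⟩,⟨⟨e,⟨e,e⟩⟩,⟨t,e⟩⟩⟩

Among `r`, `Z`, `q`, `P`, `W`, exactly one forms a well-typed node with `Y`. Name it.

W

r : ⟨⟨t,t⟩,⟨⟨t,t⟩,⟨e,t⟩⟩⟩ — neither side's domain matches the other.
Z : ⟨⟨t,e⟩,t⟩ — neither side's domain matches the other.
q : ⟨t,t⟩ — neither side's domain matches the other.
P : t — neither side's domain matches the other.
W — combines: W : ⟨⟨e,t⟩,⟨⟨e,⟨e,e⟩⟩,⟨t,e⟩⟩⟩ takes Y : ⟨e,t⟩ as argument, giving ⟨⟨e,⟨e,e⟩⟩,⟨t,e⟩⟩.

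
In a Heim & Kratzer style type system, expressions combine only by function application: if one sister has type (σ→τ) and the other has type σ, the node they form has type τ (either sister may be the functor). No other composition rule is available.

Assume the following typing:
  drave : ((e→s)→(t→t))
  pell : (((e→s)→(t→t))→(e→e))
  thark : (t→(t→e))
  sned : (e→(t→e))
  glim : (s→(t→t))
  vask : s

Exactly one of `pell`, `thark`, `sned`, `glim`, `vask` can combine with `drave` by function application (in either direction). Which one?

pell — combines: pell : (((e→s)→(t→t))→(e→e)) takes drave : ((e→s)→(t→t)) as argument, giving (e→e).
thark : (t→(t→e)) — no; drave wants (e→s), and thark wants t.
sned : (e→(t→e)) — no; drave wants (e→s), and sned wants e.
glim : (s→(t→t)) — no; drave wants (e→s), and glim wants s.
vask : s — no; drave wants (e→s), and vask wants nothing (atomic).

pell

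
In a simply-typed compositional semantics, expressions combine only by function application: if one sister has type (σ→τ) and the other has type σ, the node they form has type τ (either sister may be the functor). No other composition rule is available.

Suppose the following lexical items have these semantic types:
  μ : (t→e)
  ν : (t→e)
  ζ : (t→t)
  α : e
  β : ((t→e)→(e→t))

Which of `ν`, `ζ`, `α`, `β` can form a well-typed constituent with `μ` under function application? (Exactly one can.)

ν : (t→e) — neither side's domain matches the other.
ζ : (t→t) — neither side's domain matches the other.
α : e — neither side's domain matches the other.
β — combines: β : ((t→e)→(e→t)) takes μ : (t→e) as argument, giving (e→t).

β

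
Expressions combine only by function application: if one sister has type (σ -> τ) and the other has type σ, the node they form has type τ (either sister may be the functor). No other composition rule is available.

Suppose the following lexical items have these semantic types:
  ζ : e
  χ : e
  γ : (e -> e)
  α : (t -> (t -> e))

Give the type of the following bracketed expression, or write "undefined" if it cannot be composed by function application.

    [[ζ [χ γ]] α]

[χ γ]: (e -> e) applied to e yields e.
[ζ [χ γ]]: e with e — neither is a function whose domain matches the other; composition fails here.

undefined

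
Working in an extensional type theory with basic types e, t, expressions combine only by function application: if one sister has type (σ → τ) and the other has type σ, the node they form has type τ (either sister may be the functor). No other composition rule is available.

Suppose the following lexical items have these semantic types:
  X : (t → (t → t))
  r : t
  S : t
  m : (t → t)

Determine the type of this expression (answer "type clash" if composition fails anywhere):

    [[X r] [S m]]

t

[X r] — X of type (t → (t → t)) combines with r of type t: type (t → t).
[S m] — m of type (t → t) combines with S of type t: type t.
[[X r] [S m]] — [X r] of type (t → t) combines with [S m] of type t: type t.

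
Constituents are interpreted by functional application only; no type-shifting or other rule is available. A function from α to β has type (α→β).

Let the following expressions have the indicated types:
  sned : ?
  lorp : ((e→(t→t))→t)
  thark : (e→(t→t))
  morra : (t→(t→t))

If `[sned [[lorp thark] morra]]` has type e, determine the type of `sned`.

[sned [[lorp thark] morra]] must have type e. The sister [[lorp thark] morra] has type (t→t); that is not a function onto e, so sned must be the functor, of type ((t→t)→e).

((t→t)→e)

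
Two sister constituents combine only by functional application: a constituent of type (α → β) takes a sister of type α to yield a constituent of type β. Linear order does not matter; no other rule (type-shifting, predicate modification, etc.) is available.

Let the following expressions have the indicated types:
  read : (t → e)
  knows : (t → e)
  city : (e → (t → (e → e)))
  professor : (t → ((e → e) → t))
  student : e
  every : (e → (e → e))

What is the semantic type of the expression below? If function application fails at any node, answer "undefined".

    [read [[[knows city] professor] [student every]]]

undefined

[knows city]: (t → e) and (e → (t → (e → e))) cannot combine by function application — type clash.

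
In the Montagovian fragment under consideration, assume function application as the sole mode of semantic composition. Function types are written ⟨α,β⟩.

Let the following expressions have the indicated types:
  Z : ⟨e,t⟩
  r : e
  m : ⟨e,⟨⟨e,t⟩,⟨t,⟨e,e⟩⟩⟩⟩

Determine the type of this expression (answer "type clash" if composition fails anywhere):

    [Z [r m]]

[r m]: ⟨e,⟨⟨e,t⟩,⟨t,⟨e,e⟩⟩⟩⟩ applied to e yields ⟨⟨e,t⟩,⟨t,⟨e,e⟩⟩⟩.
[Z [r m]]: ⟨⟨e,t⟩,⟨t,⟨e,e⟩⟩⟩ applied to ⟨e,t⟩ yields ⟨t,⟨e,e⟩⟩.

⟨t,⟨e,e⟩⟩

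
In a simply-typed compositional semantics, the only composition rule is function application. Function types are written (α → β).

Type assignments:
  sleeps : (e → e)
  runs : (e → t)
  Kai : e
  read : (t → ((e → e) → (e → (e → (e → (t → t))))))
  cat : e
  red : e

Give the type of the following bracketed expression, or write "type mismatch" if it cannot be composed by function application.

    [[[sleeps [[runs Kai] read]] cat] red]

[runs Kai]: runs is (e → t), Kai is e; result t.
[[runs Kai] read]: read is (t → ((e → e) → (e → (e → (e → (t → t)))))), [runs Kai] is t; result ((e → e) → (e → (e → (e → (t → t))))).
[sleeps [[runs Kai] read]]: [[runs Kai] read] is ((e → e) → (e → (e → (e → (t → t))))), sleeps is (e → e); result (e → (e → (e → (t → t)))).
[[sleeps [[runs Kai] read]] cat]: [sleeps [[runs Kai] read]] is (e → (e → (e → (t → t)))), cat is e; result (e → (e → (t → t))).
[[[sleeps [[runs Kai] read]] cat] red]: [[sleeps [[runs Kai] read]] cat] is (e → (e → (t → t))), red is e; result (e → (t → t)).

(e → (t → t))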